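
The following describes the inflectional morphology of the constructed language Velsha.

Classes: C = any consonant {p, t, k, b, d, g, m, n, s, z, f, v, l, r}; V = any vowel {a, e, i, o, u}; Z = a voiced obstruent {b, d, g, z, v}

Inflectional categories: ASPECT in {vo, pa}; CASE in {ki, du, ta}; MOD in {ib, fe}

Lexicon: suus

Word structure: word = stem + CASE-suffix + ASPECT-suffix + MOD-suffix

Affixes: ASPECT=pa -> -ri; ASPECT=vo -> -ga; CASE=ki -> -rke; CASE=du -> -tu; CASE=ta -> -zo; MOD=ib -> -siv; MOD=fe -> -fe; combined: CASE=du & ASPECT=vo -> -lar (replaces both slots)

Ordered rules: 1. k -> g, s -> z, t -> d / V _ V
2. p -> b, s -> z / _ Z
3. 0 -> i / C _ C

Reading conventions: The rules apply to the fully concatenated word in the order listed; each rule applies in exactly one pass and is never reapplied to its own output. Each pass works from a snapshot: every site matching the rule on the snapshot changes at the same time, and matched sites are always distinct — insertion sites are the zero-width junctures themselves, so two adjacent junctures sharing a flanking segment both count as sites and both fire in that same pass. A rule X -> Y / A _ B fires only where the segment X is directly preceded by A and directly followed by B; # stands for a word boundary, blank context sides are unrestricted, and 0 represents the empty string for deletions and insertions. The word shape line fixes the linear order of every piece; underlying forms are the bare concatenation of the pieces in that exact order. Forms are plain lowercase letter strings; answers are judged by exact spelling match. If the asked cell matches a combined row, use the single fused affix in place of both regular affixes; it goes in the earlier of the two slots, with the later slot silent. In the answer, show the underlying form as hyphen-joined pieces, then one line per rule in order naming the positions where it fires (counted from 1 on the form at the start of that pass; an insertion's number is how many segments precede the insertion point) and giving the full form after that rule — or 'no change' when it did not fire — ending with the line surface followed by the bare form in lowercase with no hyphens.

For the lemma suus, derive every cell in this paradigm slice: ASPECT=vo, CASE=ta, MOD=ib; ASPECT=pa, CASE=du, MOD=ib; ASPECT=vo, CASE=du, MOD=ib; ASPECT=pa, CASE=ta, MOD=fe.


cell ASPECT=vo, CASE=ta, MOD=ib:
underlying: suus-zo-ga-siv
1. k -> g, s -> z, t -> d / V _ V: fires at position(s) 9: suuszogaziv
2. p -> b, s -> z / _ Z: fires at position(s) 4: suuzzogaziv
3. 0 -> i / C _ C: inserts after position(s) 4: suuzizogaziv
surface: suuzizogaziv

cell ASPECT=pa, CASE=du, MOD=ib:
underlying: suus-tu-ri-siv
1. k -> g, s -> z, t -> d / V _ V: fires at position(s) 9: suusturiziv
2. p -> b, s -> z / _ Z: no change
3. 0 -> i / C _ C: inserts after position(s) 4: suusituriziv
surface: suusituriziv

cell ASPECT=vo, CASE=du, MOD=ib:
underlying: suus-lar-siv
1. k -> g, s -> z, t -> d / V _ V: no change
2. p -> b, s -> z / _ Z: no change
3. 0 -> i / C _ C: inserts after position(s) 4, 7: suusilarisiv
surface: suusilarisiv

cell ASPECT=pa, CASE=ta, MOD=fe:
underlying: suus-zo-ri-fe
1. k -> g, s -> z, t -> d / V _ V: no change
2. p -> b, s -> z / _ Z: fires at position(s) 4: suuzzorife
3. 0 -> i / C _ C: inserts after position(s) 4: suuzizorife
surface: suuzizorife


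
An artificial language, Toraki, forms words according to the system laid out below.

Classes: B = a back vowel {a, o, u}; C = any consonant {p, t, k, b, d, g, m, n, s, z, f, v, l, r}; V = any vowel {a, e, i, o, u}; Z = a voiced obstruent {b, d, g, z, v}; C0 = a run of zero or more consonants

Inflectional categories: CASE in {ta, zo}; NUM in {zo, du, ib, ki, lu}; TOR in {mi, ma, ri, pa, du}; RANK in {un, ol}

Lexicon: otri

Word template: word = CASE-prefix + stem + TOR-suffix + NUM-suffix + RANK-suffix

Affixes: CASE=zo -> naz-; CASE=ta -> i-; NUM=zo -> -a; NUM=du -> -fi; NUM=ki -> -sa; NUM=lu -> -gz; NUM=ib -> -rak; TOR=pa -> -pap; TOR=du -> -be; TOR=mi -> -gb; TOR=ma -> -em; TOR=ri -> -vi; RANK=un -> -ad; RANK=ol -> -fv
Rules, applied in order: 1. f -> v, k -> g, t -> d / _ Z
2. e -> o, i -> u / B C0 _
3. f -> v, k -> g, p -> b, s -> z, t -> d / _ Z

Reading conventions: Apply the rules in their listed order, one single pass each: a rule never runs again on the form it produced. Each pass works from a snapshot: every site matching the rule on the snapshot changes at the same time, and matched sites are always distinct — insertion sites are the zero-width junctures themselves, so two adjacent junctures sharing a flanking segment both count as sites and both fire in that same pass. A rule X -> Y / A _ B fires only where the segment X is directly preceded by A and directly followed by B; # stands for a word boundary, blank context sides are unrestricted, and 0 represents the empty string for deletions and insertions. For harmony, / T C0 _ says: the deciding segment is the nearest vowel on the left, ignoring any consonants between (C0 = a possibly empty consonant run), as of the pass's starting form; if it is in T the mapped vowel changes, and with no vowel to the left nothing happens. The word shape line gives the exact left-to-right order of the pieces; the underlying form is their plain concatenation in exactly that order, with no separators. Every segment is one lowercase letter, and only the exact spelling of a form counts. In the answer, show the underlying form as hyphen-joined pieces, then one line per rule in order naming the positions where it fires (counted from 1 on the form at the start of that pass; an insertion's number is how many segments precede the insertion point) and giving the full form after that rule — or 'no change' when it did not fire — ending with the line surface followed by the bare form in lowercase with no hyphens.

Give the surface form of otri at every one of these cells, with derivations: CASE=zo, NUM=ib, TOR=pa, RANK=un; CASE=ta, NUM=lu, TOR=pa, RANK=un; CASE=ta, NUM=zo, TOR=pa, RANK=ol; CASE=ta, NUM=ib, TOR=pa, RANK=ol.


cell CASE=zo, NUM=ib, TOR=pa, RANK=un:
underlying: naz-otri-pap-rak-ad
1. f -> v, k -> g, t -> d / _ Z: no change
2. e -> o, i -> u / B C0 _: fires at position(s) 7: nazotrupaprakad
3. f -> v, k -> g, p -> b, s -> z, t -> d / _ Z: no change
surface: nazotrupaprakad

cell CASE=ta, NUM=lu, TOR=pa, RANK=un:
underlying: i-otri-pap-gz-ad
1. f -> v, k -> g, t -> d / _ Z: no change
2. e -> o, i -> u / B C0 _: fires at position(s) 5: iotrupapgzad
3. f -> v, k -> g, p -> b, s -> z, t -> d / _ Z: fires at position(s) 8: iotrupabgzad
surface: iotrupabgzad

cell CASE=ta, NUM=zo, TOR=pa, RANK=ol:
underlying: i-otri-pap-a-fv
1. f -> v, k -> g, t -> d / _ Z: fires at position(s) 10: iotripapavv
2. e -> o, i -> u / B C0 _: fires at position(s) 5: iotrupapavv
3. f -> v, k -> g, p -> b, s -> z, t -> d / _ Z: no change
surface: iotrupapavv

cell CASE=ta, NUM=ib, TOR=pa, RANK=ol:
underlying: i-otri-pap-rak-fv
1. f -> v, k -> g, t -> d / _ Z: fires at position(s) 12: iotripaprakvv
2. e -> o, i -> u / B C0 _: fires at position(s) 5: iotrupaprakvv
3. f -> v, k -> g, p -> b, s -> z, t -> d / _ Z: fires at position(s) 11: iotrupapragvv
surface: iotrupapragvv


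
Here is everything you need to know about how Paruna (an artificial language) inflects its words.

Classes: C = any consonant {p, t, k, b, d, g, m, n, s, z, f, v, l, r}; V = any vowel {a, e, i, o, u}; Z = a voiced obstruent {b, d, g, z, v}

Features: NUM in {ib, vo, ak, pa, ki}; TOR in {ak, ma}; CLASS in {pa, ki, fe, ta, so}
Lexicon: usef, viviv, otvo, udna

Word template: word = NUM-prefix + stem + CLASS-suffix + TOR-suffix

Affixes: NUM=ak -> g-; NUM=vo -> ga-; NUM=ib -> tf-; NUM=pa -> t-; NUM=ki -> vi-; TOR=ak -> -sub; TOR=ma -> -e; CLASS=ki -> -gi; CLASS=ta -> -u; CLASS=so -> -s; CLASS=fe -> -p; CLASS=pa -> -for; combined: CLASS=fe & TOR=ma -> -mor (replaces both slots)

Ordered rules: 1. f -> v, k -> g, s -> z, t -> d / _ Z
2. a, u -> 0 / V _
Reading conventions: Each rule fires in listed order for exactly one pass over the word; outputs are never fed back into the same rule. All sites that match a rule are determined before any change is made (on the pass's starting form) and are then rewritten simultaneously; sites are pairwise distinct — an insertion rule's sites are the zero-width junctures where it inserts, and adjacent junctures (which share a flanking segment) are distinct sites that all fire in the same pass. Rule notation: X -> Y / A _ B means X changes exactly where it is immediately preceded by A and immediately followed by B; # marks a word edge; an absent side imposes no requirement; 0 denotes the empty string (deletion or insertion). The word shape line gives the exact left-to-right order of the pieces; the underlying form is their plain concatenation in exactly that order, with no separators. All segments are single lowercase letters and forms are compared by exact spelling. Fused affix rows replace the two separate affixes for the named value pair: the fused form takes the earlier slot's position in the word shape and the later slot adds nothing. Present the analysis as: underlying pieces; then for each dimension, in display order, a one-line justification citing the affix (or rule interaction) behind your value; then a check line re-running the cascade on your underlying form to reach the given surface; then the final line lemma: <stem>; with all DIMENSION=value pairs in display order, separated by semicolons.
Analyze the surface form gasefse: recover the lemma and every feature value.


underlying: ga-usef-s-e
NUM=vo - signalled by the affix ga-
TOR=ma - signalled by the affix -e
CLASS=so - signalled by the affix -s
check: gausefse -> gausefse -> gasefse
lemma: usef; NUM=vo; TOR=ma; CLASS=so


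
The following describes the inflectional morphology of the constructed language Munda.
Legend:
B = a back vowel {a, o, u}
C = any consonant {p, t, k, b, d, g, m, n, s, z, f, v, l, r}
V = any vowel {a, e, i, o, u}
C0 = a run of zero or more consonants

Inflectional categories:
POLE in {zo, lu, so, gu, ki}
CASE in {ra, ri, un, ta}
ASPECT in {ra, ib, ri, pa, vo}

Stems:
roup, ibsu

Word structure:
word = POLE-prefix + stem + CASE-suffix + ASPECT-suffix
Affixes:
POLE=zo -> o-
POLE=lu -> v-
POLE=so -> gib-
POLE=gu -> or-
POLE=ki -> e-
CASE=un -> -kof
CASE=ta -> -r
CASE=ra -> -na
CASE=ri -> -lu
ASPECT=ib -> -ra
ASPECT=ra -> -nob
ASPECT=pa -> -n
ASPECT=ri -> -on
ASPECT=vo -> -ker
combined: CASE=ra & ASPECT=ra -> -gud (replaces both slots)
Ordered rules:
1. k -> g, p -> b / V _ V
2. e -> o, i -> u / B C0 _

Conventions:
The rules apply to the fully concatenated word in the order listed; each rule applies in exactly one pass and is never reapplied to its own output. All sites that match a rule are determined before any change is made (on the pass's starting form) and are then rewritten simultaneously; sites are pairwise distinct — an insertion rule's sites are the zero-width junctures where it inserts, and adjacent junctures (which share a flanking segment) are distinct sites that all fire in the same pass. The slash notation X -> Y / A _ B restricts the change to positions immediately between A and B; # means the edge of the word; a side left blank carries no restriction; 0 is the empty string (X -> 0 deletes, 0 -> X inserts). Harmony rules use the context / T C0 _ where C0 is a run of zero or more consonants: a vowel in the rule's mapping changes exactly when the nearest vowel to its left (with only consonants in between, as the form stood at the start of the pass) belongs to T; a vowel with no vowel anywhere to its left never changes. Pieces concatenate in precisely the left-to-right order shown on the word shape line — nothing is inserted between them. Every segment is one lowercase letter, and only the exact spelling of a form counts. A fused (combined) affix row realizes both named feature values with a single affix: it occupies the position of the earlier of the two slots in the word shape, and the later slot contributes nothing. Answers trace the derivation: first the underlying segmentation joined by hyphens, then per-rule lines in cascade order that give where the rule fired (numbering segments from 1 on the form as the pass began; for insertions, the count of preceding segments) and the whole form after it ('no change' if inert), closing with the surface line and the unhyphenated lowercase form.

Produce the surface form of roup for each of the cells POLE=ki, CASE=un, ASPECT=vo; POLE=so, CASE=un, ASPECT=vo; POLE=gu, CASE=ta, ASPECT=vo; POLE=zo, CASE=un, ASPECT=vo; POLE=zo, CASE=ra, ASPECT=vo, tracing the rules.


cell POLE=ki, CASE=un, ASPECT=vo:
underlying: e-roup-kof-ker
1. k -> g, p -> b / V _ V: no change
2. e -> o, i -> u / B C0 _: fires at position(s) 10: eroupkofkor
surface: eroupkofkor

cell POLE=so, CASE=un, ASPECT=vo:
underlying: gib-roup-kof-ker
1. k -> g, p -> b / V _ V: no change
2. e -> o, i -> u / B C0 _: fires at position(s) 12: gibroupkofkor
surface: gibroupkofkor

cell POLE=gu, CASE=ta, ASPECT=vo:
underlying: or-roup-r-ker
1. k -> g, p -> b / V _ V: no change
2. e -> o, i -> u / B C0 _: fires at position(s) 9: orrouprkor
surface: orrouprkor

cell POLE=zo, CASE=un, ASPECT=vo:
underlying: o-roup-kof-ker
1. k -> g, p -> b / V _ V: no change
2. e -> o, i -> u / B C0 _: fires at position(s) 10: oroupkofkor
surface: oroupkofkor

cell POLE=zo, CASE=ra, ASPECT=vo:
underlying: o-roup-na-ker
1. k -> g, p -> b / V _ V: fires at position(s) 8: oroupnager
2. e -> o, i -> u / B C0 _: fires at position(s) 9: oroupnagor
surface: oroupnagor


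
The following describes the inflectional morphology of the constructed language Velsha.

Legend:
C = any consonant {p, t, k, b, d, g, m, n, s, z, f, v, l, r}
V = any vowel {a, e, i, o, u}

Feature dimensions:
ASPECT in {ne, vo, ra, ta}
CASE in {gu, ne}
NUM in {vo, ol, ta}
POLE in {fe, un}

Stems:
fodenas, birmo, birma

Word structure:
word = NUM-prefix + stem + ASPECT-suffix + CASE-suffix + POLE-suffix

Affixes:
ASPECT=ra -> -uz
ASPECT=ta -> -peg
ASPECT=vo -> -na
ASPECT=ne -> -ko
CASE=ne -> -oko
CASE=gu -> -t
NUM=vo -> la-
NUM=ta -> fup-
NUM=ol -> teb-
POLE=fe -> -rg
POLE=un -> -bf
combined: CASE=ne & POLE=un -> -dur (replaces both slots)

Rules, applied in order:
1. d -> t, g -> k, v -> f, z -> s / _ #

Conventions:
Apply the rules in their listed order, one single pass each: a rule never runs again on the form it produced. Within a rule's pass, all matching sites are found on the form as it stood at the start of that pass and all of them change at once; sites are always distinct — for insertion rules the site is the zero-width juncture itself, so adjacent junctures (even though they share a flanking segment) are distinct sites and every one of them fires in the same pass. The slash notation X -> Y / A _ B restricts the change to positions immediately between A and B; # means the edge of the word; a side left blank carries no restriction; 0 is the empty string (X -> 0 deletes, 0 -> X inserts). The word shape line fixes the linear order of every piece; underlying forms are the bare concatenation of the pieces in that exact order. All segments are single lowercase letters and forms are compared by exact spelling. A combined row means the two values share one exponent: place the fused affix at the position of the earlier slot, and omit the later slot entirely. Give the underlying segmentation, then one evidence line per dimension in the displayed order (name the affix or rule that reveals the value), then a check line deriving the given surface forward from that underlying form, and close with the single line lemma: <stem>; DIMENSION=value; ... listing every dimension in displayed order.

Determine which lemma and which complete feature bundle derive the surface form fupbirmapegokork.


underlying: fup-birma-peg-oko-rg
ASPECT=ta - signalled by the affix -peg
CASE=ne - signalled by the affix -oko
NUM=ta - signalled by the affix fup-
POLE=fe - signalled by the affix -rg
check: fupbirmapegokorg -> fupbirmapegokork
lemma: birma; ASPECT=ta; CASE=ne; NUM=ta; POLE=fe


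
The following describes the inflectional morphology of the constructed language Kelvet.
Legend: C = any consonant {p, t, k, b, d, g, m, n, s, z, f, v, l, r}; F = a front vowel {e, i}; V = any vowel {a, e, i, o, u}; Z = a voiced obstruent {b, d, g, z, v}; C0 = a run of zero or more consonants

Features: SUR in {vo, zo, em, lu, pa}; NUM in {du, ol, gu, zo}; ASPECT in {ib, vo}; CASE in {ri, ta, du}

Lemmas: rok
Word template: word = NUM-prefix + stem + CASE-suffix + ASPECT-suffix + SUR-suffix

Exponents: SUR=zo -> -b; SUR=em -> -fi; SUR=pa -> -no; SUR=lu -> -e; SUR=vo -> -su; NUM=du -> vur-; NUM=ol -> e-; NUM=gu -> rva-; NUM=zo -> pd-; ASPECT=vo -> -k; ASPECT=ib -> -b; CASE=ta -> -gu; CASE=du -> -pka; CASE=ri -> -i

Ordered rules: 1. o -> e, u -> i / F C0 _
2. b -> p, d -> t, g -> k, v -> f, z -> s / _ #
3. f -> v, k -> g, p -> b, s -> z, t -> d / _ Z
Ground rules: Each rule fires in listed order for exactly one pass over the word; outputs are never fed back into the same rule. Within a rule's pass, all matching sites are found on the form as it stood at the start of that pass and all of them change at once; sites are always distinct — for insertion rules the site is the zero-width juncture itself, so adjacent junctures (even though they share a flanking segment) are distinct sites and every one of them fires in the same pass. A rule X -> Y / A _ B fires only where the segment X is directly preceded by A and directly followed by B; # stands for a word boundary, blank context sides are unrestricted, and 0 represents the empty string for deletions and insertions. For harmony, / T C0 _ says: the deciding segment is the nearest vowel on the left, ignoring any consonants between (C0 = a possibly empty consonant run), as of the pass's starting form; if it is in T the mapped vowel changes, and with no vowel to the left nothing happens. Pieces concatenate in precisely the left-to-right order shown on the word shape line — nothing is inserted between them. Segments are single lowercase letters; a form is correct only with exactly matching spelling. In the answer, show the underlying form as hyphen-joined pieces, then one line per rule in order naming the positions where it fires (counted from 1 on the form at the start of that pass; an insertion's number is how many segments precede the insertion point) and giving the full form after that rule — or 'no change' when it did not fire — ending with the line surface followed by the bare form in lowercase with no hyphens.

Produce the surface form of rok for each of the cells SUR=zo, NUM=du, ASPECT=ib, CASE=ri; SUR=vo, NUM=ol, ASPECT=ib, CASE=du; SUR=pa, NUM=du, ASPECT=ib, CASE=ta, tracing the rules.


cell SUR=zo, NUM=du, ASPECT=ib, CASE=ri:
underlying: vur-rok-i-b-b
1. o -> e, u -> i / F C0 _: no change
2. b -> p, d -> t, g -> k, v -> f, z -> s / _ #: fires at position(s) 9: vurrokibp
3. f -> v, k -> g, p -> b, s -> z, t -> d / _ Z: no change
surface: vurrokibp

cell SUR=vo, NUM=ol, ASPECT=ib, CASE=du:
underlying: e-rok-pka-b-su
1. o -> e, u -> i / F C0 _: fires at position(s) 3: erekpkabsu
2. b -> p, d -> t, g -> k, v -> f, z -> s / _ #: no change
3. f -> v, k -> g, p -> b, s -> z, t -> d / _ Z: no change
surface: erekpkabsu

cell SUR=pa, NUM=du, ASPECT=ib, CASE=ta:
underlying: vur-rok-gu-b-no
1. o -> e, u -> i / F C0 _: no change
2. b -> p, d -> t, g -> k, v -> f, z -> s / _ #: no change
3. f -> v, k -> g, p -> b, s -> z, t -> d / _ Z: fires at position(s) 6: vurroggubno
surface: vurroggubno


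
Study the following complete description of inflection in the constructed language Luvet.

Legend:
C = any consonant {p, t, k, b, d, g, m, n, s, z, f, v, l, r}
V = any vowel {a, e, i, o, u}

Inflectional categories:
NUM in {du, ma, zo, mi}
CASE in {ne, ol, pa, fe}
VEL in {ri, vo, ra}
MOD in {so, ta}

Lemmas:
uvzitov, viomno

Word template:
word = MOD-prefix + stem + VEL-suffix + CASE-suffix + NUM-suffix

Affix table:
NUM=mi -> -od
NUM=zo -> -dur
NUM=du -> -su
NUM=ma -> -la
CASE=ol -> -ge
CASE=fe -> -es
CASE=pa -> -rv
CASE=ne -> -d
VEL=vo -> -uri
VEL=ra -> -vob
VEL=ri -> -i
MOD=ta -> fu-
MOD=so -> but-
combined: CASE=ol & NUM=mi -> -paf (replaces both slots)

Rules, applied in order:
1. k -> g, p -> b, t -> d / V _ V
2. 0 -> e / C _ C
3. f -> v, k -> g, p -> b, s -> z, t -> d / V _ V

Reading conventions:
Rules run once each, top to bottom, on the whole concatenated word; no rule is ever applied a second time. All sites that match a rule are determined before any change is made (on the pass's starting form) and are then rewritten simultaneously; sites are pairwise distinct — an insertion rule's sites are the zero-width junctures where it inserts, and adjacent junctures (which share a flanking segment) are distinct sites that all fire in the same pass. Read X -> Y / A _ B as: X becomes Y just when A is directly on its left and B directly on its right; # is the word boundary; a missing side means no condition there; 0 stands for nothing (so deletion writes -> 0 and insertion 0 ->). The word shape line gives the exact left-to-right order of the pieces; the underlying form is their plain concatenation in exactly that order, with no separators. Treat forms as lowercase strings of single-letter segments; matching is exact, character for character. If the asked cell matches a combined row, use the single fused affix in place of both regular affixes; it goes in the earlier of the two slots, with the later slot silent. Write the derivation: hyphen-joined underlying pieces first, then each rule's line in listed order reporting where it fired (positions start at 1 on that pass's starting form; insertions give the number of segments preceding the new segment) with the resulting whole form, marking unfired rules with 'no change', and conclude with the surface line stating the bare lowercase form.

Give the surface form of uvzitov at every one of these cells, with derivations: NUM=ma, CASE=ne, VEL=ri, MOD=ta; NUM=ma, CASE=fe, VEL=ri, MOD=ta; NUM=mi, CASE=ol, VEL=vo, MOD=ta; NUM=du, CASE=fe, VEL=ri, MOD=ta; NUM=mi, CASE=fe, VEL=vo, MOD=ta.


cell NUM=ma, CASE=ne, VEL=ri, MOD=ta:
underlying: fu-uvzitov-i-d-la
1. k -> g, p -> b, t -> d / V _ V: fires at position(s) 7: fuuvzidovidla
2. 0 -> e / C _ C: inserts after position(s) 4, 11: fuuvezidovidela
3. f -> v, k -> g, p -> b, s -> z, t -> d / V _ V: no change
surface: fuuvezidovidela

cell NUM=ma, CASE=fe, VEL=ri, MOD=ta:
underlying: fu-uvzitov-i-es-la
1. k -> g, p -> b, t -> d / V _ V: fires at position(s) 7: fuuvzidoviesla
2. 0 -> e / C _ C: inserts after position(s) 4, 12: fuuvezidoviesela
3. f -> v, k -> g, p -> b, s -> z, t -> d / V _ V: fires at position(s) 13: fuuvezidoviezela
surface: fuuvezidoviezela

cell NUM=mi, CASE=ol, VEL=vo, MOD=ta:
underlying: fu-uvzitov-uri-paf
1. k -> g, p -> b, t -> d / V _ V: fires at position(s) 7, 13: fuuvzidovuribaf
2. 0 -> e / C _ C: inserts after position(s) 4: fuuvezidovuribaf
3. f -> v, k -> g, p -> b, s -> z, t -> d / V _ V: no change
surface: fuuvezidovuribaf

cell NUM=du, CASE=fe, VEL=ri, MOD=ta:
underlying: fu-uvzitov-i-es-su
1. k -> g, p -> b, t -> d / V _ V: fires at position(s) 7: fuuvzidoviessu
2. 0 -> e / C _ C: inserts after position(s) 4, 12: fuuvezidoviesesu
3. f -> v, k -> g, p -> b, s -> z, t -> d / V _ V: fires at position(s) 13, 15: fuuvezidoviezezu
surface: fuuvezidoviezezu

cell NUM=mi, CASE=fe, VEL=vo, MOD=ta:
underlying: fu-uvzitov-uri-es-od
1. k -> g, p -> b, t -> d / V _ V: fires at position(s) 7: fuuvzidovuriesod
2. 0 -> e / C _ C: inserts after position(s) 4: fuuvezidovuriesod
3. f -> v, k -> g, p -> b, s -> z, t -> d / V _ V: fires at position(s) 15: fuuvezidovuriezod
surface: fuuvezidovuriezod


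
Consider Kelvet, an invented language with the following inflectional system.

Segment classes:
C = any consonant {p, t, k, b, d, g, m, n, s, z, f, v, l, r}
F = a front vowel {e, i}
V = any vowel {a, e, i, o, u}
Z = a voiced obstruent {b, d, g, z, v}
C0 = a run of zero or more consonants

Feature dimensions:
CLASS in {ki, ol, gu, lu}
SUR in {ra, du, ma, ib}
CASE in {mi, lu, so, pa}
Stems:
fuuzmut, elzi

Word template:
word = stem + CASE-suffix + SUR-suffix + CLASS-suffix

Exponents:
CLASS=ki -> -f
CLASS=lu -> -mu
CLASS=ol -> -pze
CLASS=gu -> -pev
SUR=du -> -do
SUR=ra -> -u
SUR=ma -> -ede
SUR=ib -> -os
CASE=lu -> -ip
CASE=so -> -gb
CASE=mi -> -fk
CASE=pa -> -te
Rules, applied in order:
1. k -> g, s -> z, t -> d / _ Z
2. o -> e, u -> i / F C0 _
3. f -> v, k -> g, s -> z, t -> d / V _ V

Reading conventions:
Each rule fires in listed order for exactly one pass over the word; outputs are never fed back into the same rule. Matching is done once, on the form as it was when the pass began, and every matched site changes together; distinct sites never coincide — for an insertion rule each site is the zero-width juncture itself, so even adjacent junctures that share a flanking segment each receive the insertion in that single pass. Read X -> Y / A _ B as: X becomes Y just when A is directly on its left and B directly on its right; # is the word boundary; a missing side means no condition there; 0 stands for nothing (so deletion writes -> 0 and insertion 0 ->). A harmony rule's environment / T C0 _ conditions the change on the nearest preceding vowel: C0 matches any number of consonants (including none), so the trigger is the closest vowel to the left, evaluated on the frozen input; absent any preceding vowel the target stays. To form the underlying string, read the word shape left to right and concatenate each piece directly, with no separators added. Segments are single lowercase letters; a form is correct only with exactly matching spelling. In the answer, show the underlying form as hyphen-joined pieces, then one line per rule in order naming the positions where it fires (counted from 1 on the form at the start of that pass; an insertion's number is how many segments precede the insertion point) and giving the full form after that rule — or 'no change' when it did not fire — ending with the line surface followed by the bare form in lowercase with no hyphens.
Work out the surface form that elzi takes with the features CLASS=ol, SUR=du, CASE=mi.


underlying: elzi-fk-do-pze
1. k -> g, s -> z, t -> d / _ Z: fires at position(s) 6: elzifgdopze
2. o -> e, u -> i / F C0 _: fires at position(s) 8: elzifgdepze
3. f -> v, k -> g, s -> z, t -> d / V _ V: no change
surface: elzifgdepze


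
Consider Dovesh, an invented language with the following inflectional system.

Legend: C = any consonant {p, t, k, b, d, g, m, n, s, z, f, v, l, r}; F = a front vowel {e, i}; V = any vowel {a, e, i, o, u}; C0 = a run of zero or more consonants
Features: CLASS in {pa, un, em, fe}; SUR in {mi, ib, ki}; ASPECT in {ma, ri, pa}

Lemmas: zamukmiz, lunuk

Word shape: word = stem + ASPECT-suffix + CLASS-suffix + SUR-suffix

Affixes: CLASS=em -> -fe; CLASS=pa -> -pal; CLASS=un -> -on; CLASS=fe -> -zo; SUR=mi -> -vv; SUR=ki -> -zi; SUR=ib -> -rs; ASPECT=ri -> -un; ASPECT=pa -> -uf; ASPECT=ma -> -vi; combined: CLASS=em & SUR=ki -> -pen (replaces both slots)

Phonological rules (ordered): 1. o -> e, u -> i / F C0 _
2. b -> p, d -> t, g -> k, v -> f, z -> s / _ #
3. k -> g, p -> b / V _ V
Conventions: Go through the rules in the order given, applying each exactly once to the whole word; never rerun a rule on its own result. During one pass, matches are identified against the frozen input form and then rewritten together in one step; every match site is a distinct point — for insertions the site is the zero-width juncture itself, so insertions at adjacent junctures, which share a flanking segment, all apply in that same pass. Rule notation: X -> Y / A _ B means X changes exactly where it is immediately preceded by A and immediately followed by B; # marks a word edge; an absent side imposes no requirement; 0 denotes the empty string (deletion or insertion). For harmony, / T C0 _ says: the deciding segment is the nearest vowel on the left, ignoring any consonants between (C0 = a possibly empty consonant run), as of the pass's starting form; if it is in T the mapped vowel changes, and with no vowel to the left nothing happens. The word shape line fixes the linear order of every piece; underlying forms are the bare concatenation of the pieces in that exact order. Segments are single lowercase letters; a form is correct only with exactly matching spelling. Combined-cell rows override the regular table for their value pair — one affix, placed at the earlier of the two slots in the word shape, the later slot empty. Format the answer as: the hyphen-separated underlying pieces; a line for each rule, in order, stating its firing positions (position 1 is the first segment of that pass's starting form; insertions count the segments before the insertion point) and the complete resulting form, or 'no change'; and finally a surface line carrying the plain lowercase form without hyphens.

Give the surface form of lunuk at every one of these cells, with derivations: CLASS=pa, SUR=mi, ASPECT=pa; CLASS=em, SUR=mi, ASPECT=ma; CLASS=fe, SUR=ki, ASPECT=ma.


cell CLASS=pa, SUR=mi, ASPECT=pa:
underlying: lunuk-uf-pal-vv
1. o -> e, u -> i / F C0 _: no change
2. b -> p, d -> t, g -> k, v -> f, z -> s / _ #: fires at position(s) 12: lunukufpalvf
3. k -> g, p -> b / V _ V: fires at position(s) 5: lunugufpalvf
surface: lunugufpalvf

cell CLASS=em, SUR=mi, ASPECT=ma:
underlying: lunuk-vi-fe-vv
1. o -> e, u -> i / F C0 _: no change
2. b -> p, d -> t, g -> k, v -> f, z -> s / _ #: fires at position(s) 11: lunukvifevf
3. k -> g, p -> b / V _ V: no change
surface: lunukvifevf

cell CLASS=fe, SUR=ki, ASPECT=ma:
underlying: lunuk-vi-zo-zi
1. o -> e, u -> i / F C0 _: fires at position(s) 9: lunukvizezi
2. b -> p, d -> t, g -> k, v -> f, z -> s / _ #: no change
3. k -> g, p -> b / V _ V: no change
surface: lunukvizezi


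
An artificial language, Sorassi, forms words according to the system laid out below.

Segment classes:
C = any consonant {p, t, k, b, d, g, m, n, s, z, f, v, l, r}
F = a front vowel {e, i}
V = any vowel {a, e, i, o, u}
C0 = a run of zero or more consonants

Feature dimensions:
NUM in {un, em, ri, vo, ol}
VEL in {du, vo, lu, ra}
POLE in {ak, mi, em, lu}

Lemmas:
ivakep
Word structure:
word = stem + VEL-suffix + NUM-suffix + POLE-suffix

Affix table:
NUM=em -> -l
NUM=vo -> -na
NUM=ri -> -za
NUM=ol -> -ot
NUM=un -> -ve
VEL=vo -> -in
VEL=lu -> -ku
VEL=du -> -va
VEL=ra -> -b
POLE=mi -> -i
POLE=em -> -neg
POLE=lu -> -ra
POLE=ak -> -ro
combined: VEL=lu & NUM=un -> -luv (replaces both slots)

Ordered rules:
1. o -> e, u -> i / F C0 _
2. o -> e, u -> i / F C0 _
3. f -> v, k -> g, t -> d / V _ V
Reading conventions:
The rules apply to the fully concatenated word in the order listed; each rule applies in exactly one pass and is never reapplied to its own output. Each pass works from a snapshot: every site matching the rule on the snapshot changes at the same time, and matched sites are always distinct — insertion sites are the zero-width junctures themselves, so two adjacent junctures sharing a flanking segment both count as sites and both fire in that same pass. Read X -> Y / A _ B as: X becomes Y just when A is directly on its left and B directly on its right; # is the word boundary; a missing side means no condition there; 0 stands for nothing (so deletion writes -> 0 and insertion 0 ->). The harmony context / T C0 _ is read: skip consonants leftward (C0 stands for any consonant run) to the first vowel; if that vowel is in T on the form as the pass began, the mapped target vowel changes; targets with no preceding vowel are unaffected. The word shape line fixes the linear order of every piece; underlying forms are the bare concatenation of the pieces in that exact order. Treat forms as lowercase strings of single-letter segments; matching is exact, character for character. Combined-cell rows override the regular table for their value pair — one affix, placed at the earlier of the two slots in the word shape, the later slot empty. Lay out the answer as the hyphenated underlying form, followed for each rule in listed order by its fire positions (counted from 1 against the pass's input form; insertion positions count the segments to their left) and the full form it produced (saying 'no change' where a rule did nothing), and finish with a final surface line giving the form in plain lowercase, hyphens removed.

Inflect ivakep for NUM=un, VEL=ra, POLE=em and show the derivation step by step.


underlying: ivakep-b-ve-neg
1. o -> e, u -> i / F C0 _: no change
2. o -> e, u -> i / F C0 _: no change
3. f -> v, k -> g, t -> d / V _ V: fires at position(s) 4: ivagepbveneg
surface: ivagepbveneg


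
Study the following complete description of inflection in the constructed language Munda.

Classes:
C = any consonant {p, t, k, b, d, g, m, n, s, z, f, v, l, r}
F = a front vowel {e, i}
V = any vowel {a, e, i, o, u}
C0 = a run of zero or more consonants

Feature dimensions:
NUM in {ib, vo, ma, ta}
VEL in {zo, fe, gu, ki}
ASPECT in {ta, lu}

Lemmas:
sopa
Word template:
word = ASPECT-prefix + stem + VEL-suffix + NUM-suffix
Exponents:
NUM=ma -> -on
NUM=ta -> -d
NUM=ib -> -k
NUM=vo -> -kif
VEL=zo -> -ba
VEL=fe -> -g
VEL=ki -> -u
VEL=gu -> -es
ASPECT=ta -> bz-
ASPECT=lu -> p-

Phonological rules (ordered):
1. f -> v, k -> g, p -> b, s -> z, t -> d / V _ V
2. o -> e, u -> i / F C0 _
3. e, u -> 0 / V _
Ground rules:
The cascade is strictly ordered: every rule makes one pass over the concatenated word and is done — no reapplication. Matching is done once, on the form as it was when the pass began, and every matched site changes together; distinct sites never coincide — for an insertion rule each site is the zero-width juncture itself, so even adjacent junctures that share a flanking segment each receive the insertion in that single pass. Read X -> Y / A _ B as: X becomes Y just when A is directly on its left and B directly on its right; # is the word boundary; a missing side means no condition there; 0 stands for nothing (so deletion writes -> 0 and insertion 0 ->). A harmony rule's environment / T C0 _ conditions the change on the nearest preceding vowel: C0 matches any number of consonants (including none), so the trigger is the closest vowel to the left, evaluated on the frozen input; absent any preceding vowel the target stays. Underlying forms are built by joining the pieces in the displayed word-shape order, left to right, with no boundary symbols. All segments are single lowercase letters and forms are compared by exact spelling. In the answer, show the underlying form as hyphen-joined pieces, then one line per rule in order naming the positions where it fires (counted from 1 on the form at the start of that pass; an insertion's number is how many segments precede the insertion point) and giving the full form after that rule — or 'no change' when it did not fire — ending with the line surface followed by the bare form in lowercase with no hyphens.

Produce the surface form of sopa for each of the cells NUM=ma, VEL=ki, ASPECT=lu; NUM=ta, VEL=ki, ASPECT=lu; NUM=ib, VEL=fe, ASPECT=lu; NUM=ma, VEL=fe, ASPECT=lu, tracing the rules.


cell NUM=ma, VEL=ki, ASPECT=lu:
underlying: p-sopa-u-on
1. f -> v, k -> g, p -> b, s -> z, t -> d / V _ V: fires at position(s) 4: psobauon
2. o -> e, u -> i / F C0 _: no change
3. e, u -> 0 / V _: fires at position(s) 6: psobaon
surface: psobaon

cell NUM=ta, VEL=ki, ASPECT=lu:
underlying: p-sopa-u-d
1. f -> v, k -> g, p -> b, s -> z, t -> d / V _ V: fires at position(s) 4: psobaud
2. o -> e, u -> i / F C0 _: no change
3. e, u -> 0 / V _: fires at position(s) 6: psobad
surface: psobad

cell NUM=ib, VEL=fe, ASPECT=lu:
underlying: p-sopa-g-k
1. f -> v, k -> g, p -> b, s -> z, t -> d / V _ V: fires at position(s) 4: psobagk
2. o -> e, u -> i / F C0 _: no change
3. e, u -> 0 / V _: no change
surface: psobagk

cell NUM=ma, VEL=fe, ASPECT=lu:
underlying: p-sopa-g-on
1. f -> v, k -> g, p -> b, s -> z, t -> d / V _ V: fires at position(s) 4: psobagon
2. o -> e, u -> i / F C0 _: no change
3. e, u -> 0 / V _: no change
surface: psobagon


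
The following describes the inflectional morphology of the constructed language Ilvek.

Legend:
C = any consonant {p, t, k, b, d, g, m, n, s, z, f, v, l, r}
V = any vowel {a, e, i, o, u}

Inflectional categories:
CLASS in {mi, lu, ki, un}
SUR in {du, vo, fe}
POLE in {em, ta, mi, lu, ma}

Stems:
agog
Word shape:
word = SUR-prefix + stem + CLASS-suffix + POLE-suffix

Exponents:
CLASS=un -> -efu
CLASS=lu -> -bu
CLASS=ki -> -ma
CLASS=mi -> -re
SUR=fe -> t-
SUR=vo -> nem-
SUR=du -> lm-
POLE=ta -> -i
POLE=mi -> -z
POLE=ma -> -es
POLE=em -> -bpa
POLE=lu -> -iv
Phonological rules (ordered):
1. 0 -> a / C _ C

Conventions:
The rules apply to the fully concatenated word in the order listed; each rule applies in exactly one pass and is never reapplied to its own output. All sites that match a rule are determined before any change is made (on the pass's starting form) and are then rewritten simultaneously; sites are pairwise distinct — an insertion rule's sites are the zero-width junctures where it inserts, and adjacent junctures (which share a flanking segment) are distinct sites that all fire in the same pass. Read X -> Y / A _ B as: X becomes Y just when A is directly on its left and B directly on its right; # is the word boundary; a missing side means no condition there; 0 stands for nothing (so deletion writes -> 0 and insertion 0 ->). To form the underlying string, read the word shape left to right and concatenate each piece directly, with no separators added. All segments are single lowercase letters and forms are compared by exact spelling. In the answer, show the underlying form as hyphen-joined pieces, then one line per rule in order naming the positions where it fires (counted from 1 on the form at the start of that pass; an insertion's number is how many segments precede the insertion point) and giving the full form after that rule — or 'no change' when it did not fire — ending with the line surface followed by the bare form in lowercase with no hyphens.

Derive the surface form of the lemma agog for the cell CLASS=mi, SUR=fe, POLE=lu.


underlying: t-agog-re-iv
1. 0 -> a / C _ C: inserts after position(s) 5: tagogareiv
surface: tagogareiv


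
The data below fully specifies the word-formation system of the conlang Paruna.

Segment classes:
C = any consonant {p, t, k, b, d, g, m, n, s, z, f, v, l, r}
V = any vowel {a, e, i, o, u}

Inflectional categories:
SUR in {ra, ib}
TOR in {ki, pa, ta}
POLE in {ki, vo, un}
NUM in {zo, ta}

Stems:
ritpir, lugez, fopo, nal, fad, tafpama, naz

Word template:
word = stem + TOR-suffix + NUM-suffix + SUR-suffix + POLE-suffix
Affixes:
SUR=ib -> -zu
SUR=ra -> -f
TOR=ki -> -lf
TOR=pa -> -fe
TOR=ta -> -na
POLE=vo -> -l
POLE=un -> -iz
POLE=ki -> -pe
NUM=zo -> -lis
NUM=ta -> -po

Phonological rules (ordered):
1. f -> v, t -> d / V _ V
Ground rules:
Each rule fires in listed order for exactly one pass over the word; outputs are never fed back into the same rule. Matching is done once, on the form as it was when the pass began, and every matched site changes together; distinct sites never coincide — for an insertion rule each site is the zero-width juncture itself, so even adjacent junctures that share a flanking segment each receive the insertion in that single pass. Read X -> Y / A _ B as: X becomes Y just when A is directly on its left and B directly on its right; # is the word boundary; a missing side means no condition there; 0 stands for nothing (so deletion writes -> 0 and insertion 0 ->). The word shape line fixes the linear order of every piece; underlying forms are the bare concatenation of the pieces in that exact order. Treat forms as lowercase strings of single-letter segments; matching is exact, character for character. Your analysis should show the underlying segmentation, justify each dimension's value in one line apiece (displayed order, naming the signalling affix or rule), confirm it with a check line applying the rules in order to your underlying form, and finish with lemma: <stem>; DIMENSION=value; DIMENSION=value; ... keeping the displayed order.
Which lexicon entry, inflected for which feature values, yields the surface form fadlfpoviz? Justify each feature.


underlying: fad-lf-po-f-iz
SUR=ra - signalled by the affix -f
TOR=ki - signalled by the affix -lf
POLE=un - signalled by the affix -iz
NUM=ta - signalled by the affix -po
check: fadlfpofiz -> fadlfpoviz
lemma: fad; SUR=ra; TOR=ki; POLE=un; NUM=ta


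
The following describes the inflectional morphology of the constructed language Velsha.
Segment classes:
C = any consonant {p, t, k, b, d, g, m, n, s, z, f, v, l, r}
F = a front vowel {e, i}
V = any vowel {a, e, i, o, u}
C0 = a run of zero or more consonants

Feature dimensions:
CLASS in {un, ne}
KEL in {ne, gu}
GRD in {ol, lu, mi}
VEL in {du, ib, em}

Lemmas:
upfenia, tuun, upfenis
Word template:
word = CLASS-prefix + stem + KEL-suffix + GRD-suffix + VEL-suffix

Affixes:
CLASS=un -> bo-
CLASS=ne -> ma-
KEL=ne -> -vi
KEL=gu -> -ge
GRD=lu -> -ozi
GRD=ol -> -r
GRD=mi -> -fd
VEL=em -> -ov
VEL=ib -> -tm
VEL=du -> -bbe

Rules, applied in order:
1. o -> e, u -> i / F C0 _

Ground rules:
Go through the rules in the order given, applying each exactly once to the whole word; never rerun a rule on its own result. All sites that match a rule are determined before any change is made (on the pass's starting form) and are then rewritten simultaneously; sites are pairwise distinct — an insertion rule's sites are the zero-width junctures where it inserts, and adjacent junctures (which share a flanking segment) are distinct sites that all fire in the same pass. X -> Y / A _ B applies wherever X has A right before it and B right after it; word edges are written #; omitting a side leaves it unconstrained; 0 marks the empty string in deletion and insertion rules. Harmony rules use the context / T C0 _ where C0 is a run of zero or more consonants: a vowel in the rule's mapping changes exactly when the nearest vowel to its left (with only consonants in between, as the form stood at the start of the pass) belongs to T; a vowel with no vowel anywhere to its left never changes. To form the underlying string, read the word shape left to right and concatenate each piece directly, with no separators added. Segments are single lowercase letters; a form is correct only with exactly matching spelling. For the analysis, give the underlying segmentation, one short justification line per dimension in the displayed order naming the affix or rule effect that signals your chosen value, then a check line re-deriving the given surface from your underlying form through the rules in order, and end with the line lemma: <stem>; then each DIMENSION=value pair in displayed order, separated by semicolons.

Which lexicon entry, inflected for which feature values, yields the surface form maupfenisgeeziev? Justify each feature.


underlying: ma-upfenis-ge-ozi-ov
CLASS=ne - signalled by the affix ma-
KEL=gu - signalled by the affix -ge
GRD=lu - signalled by the affix -ozi
VEL=em - signalled by the affix -ov
check: maupfenisgeoziov -> maupfenisgeeziev
lemma: upfenis; CLASS=ne; KEL=gu; GRD=lu; VEL=em
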